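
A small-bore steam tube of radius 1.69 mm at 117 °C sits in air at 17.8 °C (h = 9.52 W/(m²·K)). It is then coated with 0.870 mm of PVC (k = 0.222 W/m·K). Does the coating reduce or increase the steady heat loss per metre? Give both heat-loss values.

Critical radius for a cylinder: r_cr = k/h = 0.0233 m = 2.33 cm.
Outer radius after coating: r₂ = 0.00169 + 8.70×10^-4 = 0.002560 m.
Since r₁ < r_cr and r₂ ≤ r_cr, the coating moves toward the maximum at r_cr — heat loss rises.
Bare: R = 1/(2πr₁h) = 9.892 m·K/W; Q = 99.2/9.892 = 10.0 W/m.
Coated: R = R_cond + R_conv = 6.828 m·K/W; Q = 99.2/6.828 = 14.5 W/m.

increases: 10.0 → 14.5 W/m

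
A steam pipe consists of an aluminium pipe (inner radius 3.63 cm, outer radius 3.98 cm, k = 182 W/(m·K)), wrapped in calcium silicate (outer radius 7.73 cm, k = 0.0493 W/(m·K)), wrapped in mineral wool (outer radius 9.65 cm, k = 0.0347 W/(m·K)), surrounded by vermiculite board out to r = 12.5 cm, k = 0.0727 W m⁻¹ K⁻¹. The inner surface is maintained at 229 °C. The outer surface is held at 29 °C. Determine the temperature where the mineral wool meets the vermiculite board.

T = 59.4 °C

Treat each layer as a resistance in series:
  R'_aluminium = ln(0.0398/0.0363)/(2πk) = 0.09205/(2π·182) = 8.049×10^-5 m·K/W
  R'_calcium silicate = ln(0.0773/0.0398)/(2πk) = 0.6638/(2π·0.0493) = 2.143 m·K/W
  R'_mineral wool = ln(0.0965/0.0773)/(2πk) = 0.2218/(2π·0.0347) = 1.018 m·K/W
  R'_vermiculite board = ln(0.125/0.0965)/(2πk) = 0.2588/(2π·0.0727) = 0.5665 m·K/W
ΣR = 8.049×10^-5 + 2.143 + 1.018 + 0.5665 = 3.728 m·K/W
Q' = ΔT/ΣR = (229 °C − 29 °C)/3.728 = 53.65 W/m
From the inner boundary to the mineral wool/vermiculite board interface, ΣR_partial = 3.161 m·K/W.
T_interface = T_in − Q'·ΣR_partial = 229 °C − (53.65)(3.161) = 59.4 °C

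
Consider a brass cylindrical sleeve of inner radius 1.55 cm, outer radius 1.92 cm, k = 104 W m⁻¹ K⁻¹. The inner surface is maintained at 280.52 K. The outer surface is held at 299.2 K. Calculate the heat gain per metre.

Q' = 2πk·ΔT/ln(r₂/r₁) = 2π × 104 × 18.68 / ln(0.0192/0.0155) = 57000 W/m

Q' = 57.0 kW/m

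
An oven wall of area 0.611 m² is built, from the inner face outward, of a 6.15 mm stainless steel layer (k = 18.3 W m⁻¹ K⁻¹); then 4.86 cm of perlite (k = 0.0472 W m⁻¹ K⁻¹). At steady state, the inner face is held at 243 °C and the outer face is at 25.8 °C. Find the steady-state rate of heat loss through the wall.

Q = 129 W

Series thermal resistances, inner to outer:
  R_stainless steel = L/(kA) = 0.00615/(18.3·0.611) = 5.500×10^-4 K/W
  R_perlite = L/(kA) = 0.0486/(0.0472·0.611) = 1.685 K/W
ΣR = 5.500×10^-4 + 1.685 = 1.686 K/W
Q = ΔT/ΣR = (243 °C − 25.8 °C)/1.686 = 129 W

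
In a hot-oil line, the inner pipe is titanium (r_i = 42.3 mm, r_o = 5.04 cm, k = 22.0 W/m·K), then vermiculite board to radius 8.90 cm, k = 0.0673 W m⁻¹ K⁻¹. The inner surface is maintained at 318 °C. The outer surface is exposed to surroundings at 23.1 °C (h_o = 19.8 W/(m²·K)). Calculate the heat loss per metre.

Q' = 205 W/m

Series thermal resistances, inner to outer:
  R'_titanium = ln(0.0504/0.0423)/(2πk) = 0.1752/(2π·22.0) = 0.001267 m·K/W
  R'_vermiculite board = ln(0.0890/0.0504)/(2πk) = 0.5686/(2π·0.0673) = 1.345 m·K/W
  R'_conv,out = 1/(2πr h) = 1/(2π·0.0890·19.8) = 0.09032 m·K/W
ΣR = 0.001267 + 1.345 + 0.09032 = 1.437 m·K/W
Q' = ΔT/ΣR = (318 °C − 23.1 °C)/1.437 = 205 W/m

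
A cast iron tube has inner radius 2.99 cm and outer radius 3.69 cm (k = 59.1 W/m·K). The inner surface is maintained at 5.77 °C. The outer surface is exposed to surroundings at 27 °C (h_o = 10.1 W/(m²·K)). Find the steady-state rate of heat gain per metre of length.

Q' = 49.6 W/m

Series thermal resistances, inner to outer:
  R'_cast iron = ln(0.0369/0.0299)/(2πk) = 0.2104/(2π·59.1) = 5.665×10^-4 m·K/W
  R'_conv,out = 1/(2πr h) = 1/(2π·0.0369·10.1) = 0.4270 m·K/W
ΣR = 5.665×10^-4 + 0.4270 = 0.4276 m·K/W
Q' = ΔT/ΣR = (5.77 °C − 27 °C)/0.4276 = -49.6 W/m
(Negative Q' ⇒ heat flows inward; heat gain = 49.6 W/m.)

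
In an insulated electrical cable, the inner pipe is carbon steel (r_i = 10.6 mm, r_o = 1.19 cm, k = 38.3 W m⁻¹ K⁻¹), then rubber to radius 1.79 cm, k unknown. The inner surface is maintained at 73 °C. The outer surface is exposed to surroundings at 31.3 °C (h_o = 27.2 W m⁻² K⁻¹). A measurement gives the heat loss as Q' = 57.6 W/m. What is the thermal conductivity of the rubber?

ΣR = ΔT/Q' = |73 − 31.3|/57.6 = 0.7240 m·K/W
Known resistances:
  R'_carbon steel = ln(0.0119/0.0106)/(2πk) = 0.1157/(2π·38.3) = 4.807×10^-4 m·K/W
  R'_conv,out = 1/(2πr h) = 1/(2π·0.0179·27.2) = 0.3269 m·K/W
R_rubber = ΣR − ΣR_known = 0.7240 − 0.3274 = 0.3966 m·K/W
ln(r₂/r₁)/(2πk) = 0.3966 ⇒ k = 0.4083/(2π·0.3966) = 0.164 W/m·K

k = 0.164 W/m·K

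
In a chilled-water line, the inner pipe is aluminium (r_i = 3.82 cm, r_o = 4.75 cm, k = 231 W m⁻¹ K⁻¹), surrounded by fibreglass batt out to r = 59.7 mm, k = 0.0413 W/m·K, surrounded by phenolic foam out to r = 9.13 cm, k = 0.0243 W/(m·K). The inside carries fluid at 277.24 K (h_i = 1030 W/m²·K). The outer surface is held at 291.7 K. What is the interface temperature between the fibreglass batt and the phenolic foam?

Resistance network (inner→outer):
  R'_conv,in = 1/(2πr h) = 1/(2π·0.0382·1030) = 0.004045 m·K/W
  R'_aluminium = ln(0.0475/0.0382)/(2πk) = 0.2179/(2π·231) = 1.501×10^-4 m·K/W
  R'_fibreglass batt = ln(0.0597/0.0475)/(2πk) = 0.2286/(2π·0.0413) = 0.8809 m·K/W
  R'_phenolic foam = ln(0.0913/0.0597)/(2πk) = 0.4248/(2π·0.0243) = 2.782 m·K/W
ΣR = 0.004045 + 1.501×10^-4 + 0.8809 + 2.782 = 3.667 m·K/W
Q' = ΔT/ΣR = (277.24 K − 291.7 K)/3.667 = -3.943 W/m
From the inner boundary to the fibreglass batt/phenolic foam interface, ΣR_partial = 0.8851 m·K/W.
T_interface = T_in − Q'·ΣR_partial = 277.24 K − (-3.943)(0.8851) = 280.73 K

T = 280.73 K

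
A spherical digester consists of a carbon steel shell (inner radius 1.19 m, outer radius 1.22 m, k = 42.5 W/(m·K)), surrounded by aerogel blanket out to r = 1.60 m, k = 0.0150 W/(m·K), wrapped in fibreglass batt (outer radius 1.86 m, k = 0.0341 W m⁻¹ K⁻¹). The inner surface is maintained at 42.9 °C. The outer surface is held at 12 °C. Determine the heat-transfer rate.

Treat each layer as a resistance in series:
  R_carbon steel = (1/1.19 − 1/1.22)/(4πk) = 0.02066/(4π·42.5) = 3.869×10^-5 K/W
  R_aerogel blanket = (1/1.22 − 1/1.60)/(4πk) = 0.1947/(4π·0.0150) = 1.033 K/W
  R_fibreglass batt = (1/1.60 − 1/1.86)/(4πk) = 0.08737/(4π·0.0341) = 0.2039 K/W
ΣR = 3.869×10^-5 + 1.033 + 0.2039 = 1.237 K/W
Q = ΔT/ΣR = (42.9 °C − 12 °C)/1.237 = 25.0 W

Q = 25.0 W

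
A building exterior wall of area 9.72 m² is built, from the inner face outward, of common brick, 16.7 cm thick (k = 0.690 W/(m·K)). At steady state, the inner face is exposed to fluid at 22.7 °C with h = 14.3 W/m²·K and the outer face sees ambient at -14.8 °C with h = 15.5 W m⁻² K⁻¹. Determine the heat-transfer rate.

Q = 968 W

Series thermal resistances, inner to outer:
  R_conv,in = 1/(hA) = 1/(14.3·9.72) = 0.007194 K/W
  R_common brick = L/(kA) = 0.167/(0.690·9.72) = 0.02490 K/W
  R_conv,out = 1/(hA) = 1/(15.5·9.72) = 0.006637 K/W
ΣR = 0.007194 + 0.02490 + 0.006637 = 0.03873 K/W
Q = ΔT/ΣR = (22.7 °C − -14.8 °C)/0.03873 = 968 W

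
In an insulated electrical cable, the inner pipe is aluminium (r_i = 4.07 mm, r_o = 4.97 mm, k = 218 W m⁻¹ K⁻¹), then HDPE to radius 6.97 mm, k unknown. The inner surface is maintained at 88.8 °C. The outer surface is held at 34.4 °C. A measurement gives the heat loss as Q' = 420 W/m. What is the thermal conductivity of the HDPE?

ΣR = ΔT/Q' = |88.8 − 34.4|/420 = 0.1295 m·K/W
Known resistances:
  R'_aluminium = ln(0.00497/0.00407)/(2πk) = 0.1998/(2π·218) = 1.459×10^-4 m·K/W
R_HDPE = ΣR − ΣR_known = 0.1295 − 1.459×10^-4 = 0.1294 m·K/W
ln(r₂/r₁)/(2πk) = 0.1294 ⇒ k = 0.3382/(2π·0.1294) = 0.416 W/m·K

k = 0.416 W/m·K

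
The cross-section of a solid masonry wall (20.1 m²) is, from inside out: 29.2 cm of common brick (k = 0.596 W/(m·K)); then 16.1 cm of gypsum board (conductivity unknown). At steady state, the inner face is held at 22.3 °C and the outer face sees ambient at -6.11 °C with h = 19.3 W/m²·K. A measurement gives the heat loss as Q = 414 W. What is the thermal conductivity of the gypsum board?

k = 0.192 W/m·K

ΣR = ΔT/Q = |22.3 − -6.11|/414 = 0.06862 K/W
Known resistances:
  R_common brick = L/(kA) = 0.292/(0.596·20.1) = 0.02437 K/W
  R_conv,out = 1/(hA) = 1/(19.3·20.1) = 0.002578 K/W
R_gypsum board = ΣR − ΣR_known = 0.06862 − 0.02695 = 0.04167 K/W
L/(kA) = 0.04167 ⇒ k = 0.161/(0.04167·20.1) = 0.192 W/m·K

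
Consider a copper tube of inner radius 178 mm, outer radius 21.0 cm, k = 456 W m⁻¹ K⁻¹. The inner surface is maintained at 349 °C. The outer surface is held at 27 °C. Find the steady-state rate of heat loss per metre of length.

Q' = 5580 kW/m

Q' = 2πk·ΔT/ln(r₂/r₁) = 2π × 456 × 322 / ln(0.210/0.178) = 5.58×10^6 W/m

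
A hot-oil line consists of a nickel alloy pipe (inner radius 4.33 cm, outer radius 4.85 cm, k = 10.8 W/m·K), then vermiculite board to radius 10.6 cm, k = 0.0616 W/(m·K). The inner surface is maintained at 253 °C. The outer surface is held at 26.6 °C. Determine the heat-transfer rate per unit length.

Treat each layer as a resistance in series:
  R'_nickel alloy = ln(0.0485/0.0433)/(2πk) = 0.1134/(2π·10.8) = 0.001671 m·K/W
  R'_vermiculite board = ln(0.106/0.0485)/(2πk) = 0.7819/(2π·0.0616) = 2.020 m·K/W
ΣR = 0.001671 + 2.020 = 2.022 m·K/W
Q' = ΔT/ΣR = (253 °C − 26.6 °C)/2.022 = 112 W/m

Q' = 112 W/m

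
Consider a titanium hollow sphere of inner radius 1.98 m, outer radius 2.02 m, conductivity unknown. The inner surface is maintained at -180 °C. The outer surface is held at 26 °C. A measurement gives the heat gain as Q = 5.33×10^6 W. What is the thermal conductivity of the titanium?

ΣR = ΔT/Q = |-180 − 26|/5.33×10^6 = 3.865×10^-5 K/W
(1/r₁−1/r₂)/(4πk) = 3.865×10^-5 ⇒ k = 0.01000/(4π·3.865×10^-5) = 20.6 W/m·K

k = 20.6 W/m·K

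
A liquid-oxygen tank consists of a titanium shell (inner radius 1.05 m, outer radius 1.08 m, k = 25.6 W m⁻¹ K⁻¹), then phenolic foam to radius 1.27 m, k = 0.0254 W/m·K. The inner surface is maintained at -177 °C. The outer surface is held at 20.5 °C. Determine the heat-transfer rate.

Q = 455 W

Resistance network (inner→outer):
  R_titanium = (1/1.05 − 1/1.08)/(4πk) = 0.02646/(4π·25.6) = 8.224×10^-5 K/W
  R_phenolic foam = (1/1.08 − 1/1.27)/(4πk) = 0.1385/(4π·0.0254) = 0.4340 K/W
ΣR = 8.224×10^-5 + 0.4340 = 0.4341 K/W
Q = ΔT/ΣR = (-177 °C − 20.5 °C)/0.4341 = -455 W
(Negative Q ⇒ heat flows inward; heat gain = 455 W.)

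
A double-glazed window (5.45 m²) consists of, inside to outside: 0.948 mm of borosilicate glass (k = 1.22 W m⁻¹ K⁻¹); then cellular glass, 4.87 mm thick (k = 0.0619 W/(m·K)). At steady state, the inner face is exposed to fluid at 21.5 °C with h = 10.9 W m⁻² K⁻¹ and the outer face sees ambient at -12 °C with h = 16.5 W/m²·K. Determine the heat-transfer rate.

Q = 788 W

Series thermal resistances, inner to outer:
  R_conv,in = 1/(hA) = 1/(10.9·5.45) = 0.01683 K/W
  R_borosilicate glass = L/(kA) = 9.48×10^-4/(1.22·5.45) = 1.426×10^-4 K/W
  R_cellular glass = L/(kA) = 0.00487/(0.0619·5.45) = 0.01444 K/W
  R_conv,out = 1/(hA) = 1/(16.5·5.45) = 0.01112 K/W
ΣR = 0.01683 + 1.426×10^-4 + 0.01444 + 0.01112 = 0.04253 K/W
Q = ΔT/ΣR = (21.5 °C − -12 °C)/0.04253 = 788 W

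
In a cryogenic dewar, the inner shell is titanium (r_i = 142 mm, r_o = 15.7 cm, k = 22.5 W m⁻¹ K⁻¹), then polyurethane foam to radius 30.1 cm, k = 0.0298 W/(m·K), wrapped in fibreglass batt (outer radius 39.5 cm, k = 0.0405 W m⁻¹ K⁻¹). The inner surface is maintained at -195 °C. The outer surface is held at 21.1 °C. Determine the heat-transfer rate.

Q = 22.3 W

Treat each layer as a resistance in series:
  R_titanium = (1/0.142 − 1/0.157)/(4πk) = 0.6728/(4π·22.5) = 0.002380 K/W
  R_polyurethane foam = (1/0.157 − 1/0.301)/(4πk) = 3.047/(4π·0.0298) = 8.137 K/W
  R_fibreglass batt = (1/0.301 − 1/0.395)/(4πk) = 0.7906/(4π·0.0405) = 1.553 K/W
ΣR = 0.002380 + 8.137 + 1.553 = 9.692 K/W
Q = ΔT/ΣR = (-195 °C − 21.1 °C)/9.692 = -22.3 W
(Negative Q ⇒ heat flows inward; heat gain = 22.3 W.)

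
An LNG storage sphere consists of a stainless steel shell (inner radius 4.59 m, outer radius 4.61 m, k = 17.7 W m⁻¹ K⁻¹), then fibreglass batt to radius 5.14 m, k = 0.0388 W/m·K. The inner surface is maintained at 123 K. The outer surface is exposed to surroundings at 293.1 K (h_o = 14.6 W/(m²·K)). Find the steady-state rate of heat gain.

Resistance network (inner→outer):
  R_stainless steel = (1/4.59 − 1/4.61)/(4πk) = 9.452×10^-4/(4π·17.7) = 4.249×10^-6 K/W
  R_fibreglass batt = (1/4.61 − 1/5.14)/(4πk) = 0.02237/(4π·0.0388) = 0.04587 K/W
  R_conv,out = 1/(4πr²h) = 1/(4π·5.14²·14.6) = 2.063×10^-4 K/W
ΣR = 4.249×10^-6 + 0.04587 + 2.063×10^-4 = 0.04608 K/W
Q = ΔT/ΣR = (123 K − 293.1 K)/0.04608 = -3690 W
(Negative Q ⇒ heat flows inward; heat gain = 3690 W.)

Q = 3690 W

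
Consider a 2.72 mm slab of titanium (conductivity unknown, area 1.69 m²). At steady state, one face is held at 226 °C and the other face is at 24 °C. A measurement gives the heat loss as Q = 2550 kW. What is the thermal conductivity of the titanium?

k = 20.3 W/m·K

ΣR = ΔT/Q = |226 − 24|/2.55×10^6 = 7.922×10^-5 K/W
L/(kA) = 7.922×10^-5 ⇒ k = 0.00272/(7.922×10^-5·1.69) = 20.3 W/m·K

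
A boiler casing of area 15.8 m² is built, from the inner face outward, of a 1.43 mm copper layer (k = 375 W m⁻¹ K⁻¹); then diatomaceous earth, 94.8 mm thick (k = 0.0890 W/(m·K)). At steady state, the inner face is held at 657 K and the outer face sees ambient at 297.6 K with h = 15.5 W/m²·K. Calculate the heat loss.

Q = 5.03 kW

Resistance network (inner→outer):
  R_copper = L/(kA) = 0.00143/(375·15.8) = 2.414×10^-7 K/W
  R_diatomaceous earth = L/(kA) = 0.0948/(0.0890·15.8) = 0.06742 K/W
  R_conv,out = 1/(hA) = 1/(15.5·15.8) = 0.004083 K/W
ΣR = 2.414×10^-7 + 0.06742 + 0.004083 = 0.07150 K/W
Q = ΔT/ΣR = (657 K − 297.6 K)/0.07150 = 5030 W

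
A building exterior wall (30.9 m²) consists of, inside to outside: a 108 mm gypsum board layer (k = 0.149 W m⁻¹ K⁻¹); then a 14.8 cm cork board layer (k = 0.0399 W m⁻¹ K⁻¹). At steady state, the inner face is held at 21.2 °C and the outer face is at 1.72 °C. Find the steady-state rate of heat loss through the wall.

Q = 136 W

Treat each layer as a resistance in series:
  R_gypsum board = L/(kA) = 0.108/(0.149·30.9) = 0.02346 K/W
  R_cork board = L/(kA) = 0.148/(0.0399·30.9) = 0.1200 K/W
ΣR = 0.02346 + 0.1200 = 0.1435 K/W
Q = ΔT/ΣR = (21.2 °C − 1.72 °C)/0.1435 = 136 W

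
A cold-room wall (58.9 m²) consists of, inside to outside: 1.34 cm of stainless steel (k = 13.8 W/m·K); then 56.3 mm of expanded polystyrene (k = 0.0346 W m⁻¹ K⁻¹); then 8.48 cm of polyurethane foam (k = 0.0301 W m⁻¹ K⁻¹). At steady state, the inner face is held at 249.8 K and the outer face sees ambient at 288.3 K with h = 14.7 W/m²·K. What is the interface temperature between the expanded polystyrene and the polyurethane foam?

Treat each layer as a resistance in series:
  R_stainless steel = L/(kA) = 0.0134/(13.8·58.9) = 1.649×10^-5 K/W
  R_expanded polystyrene = L/(kA) = 0.0563/(0.0346·58.9) = 0.02763 K/W
  R_polyurethane foam = L/(kA) = 0.0848/(0.0301·58.9) = 0.04783 K/W
  R_conv,out = 1/(hA) = 1/(14.7·58.9) = 0.001155 K/W
ΣR = 1.649×10^-5 + 0.02763 + 0.04783 + 0.001155 = 0.07663 K/W
Q = ΔT/ΣR = (249.8 K − 288.3 K)/0.07663 = -502.4 W
From the inner boundary to the expanded polystyrene/polyurethane foam interface, ΣR_partial = 0.02765 K/W.
T_interface = T_in − Q·ΣR_partial = 249.8 K − (-502.4)(0.02765) = 263.69 K

T = 263.69 K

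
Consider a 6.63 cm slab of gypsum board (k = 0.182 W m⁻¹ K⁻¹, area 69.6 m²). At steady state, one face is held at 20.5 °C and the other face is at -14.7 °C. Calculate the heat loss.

Q = 6.73 kW

Q = kA·ΔT/L = 0.182 × 69.6 × |20.5 °C − -14.7 °C| / 0.0663 = 6730 W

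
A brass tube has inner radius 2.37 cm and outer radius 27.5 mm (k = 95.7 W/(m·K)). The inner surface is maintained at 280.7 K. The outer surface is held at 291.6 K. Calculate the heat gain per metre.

Q' = 44.1 kW/m

Q' = 2πk·ΔT/ln(r₂/r₁) = 2π × 95.7 × 10.9 / ln(0.0275/0.0237) = 44100 W/m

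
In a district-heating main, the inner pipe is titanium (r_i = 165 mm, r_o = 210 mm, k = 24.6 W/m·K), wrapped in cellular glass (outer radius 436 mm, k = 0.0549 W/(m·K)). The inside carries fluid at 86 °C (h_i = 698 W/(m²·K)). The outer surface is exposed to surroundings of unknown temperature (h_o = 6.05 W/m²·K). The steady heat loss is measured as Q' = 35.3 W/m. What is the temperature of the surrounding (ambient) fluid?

Series resistances:
  R'_conv,in = 1/(2πr h) = 1/(2π·0.165·698) = 0.001382 m·K/W
  R'_titanium = ln(0.210/0.165)/(2πk) = 0.2412/(2π·24.6) = 0.001560 m·K/W
  R'_cellular glass = ln(0.436/0.210)/(2πk) = 0.7305/(2π·0.0549) = 2.118 m·K/W
  R'_conv,out = 1/(2πr h) = 1/(2π·0.436·6.05) = 0.06034 m·K/W
ΣR = 2.181 m·K/W
ΔT = Q'·ΣR = 35.3 × 2.181 = 76.99 K
Heat flows outward, so T_out = T_in − ΔT = 86 − 76.99 = 9.01 °C

T_out = 9.01 °C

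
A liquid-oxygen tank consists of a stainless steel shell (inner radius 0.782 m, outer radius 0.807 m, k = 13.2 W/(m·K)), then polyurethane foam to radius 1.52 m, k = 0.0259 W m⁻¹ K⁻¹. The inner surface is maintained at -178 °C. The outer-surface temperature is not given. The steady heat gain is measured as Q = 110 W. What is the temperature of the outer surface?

Sum the resistances:
  R_stainless steel = (1/0.782 − 1/0.807)/(4πk) = 0.03962/(4π·13.2) = 2.388×10^-4 K/W
  R_polyurethane foam = (1/0.807 − 1/1.52)/(4πk) = 0.5813/(4π·0.0259) = 1.786 K/W
ΣR = 1.786 K/W
ΔT = Q·ΣR = 110 × 1.786 = 196.5 K
Heat flows inward, so T_out = T_in + ΔT = -178 + 196.5 = 18.5 °C

T_out = 18.5 °C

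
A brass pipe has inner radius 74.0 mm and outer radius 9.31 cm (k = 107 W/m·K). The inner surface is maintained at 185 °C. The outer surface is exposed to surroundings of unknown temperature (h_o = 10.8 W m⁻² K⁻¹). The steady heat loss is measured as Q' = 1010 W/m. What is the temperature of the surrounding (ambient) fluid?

T_out = 24.8 °C

Series resistances:
  R'_brass = ln(0.0931/0.0740)/(2πk) = 0.2296/(2π·107) = 3.415×10^-4 m·K/W
  R'_conv,out = 1/(2πr h) = 1/(2π·0.0931·10.8) = 0.1583 m·K/W
ΣR = 0.1586 m·K/W
ΔT = Q'·ΣR = 1010 × 0.1586 = 160.2 K
Heat flows outward, so T_out = T_in − ΔT = 185 − 160.2 = 24.8 °C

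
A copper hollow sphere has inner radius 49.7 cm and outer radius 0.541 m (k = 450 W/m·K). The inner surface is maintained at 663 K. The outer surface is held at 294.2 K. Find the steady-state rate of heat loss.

Q = 1.27×10^7 W

Q = 4πk·ΔT/(1/r₁ − 1/r₂) = 4π × 450 × 368.8 / (1/0.497 − 1/0.541) = 1.27×10^7 W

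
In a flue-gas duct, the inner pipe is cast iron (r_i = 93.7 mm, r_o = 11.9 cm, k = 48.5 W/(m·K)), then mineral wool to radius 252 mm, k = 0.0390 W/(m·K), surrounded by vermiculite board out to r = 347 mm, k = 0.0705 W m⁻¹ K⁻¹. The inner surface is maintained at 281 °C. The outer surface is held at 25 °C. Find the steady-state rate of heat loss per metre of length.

Treat each layer as a resistance in series:
  R'_cast iron = ln(0.119/0.0937)/(2πk) = 0.2390/(2π·48.5) = 7.844×10^-4 m·K/W
  R'_mineral wool = ln(0.252/0.119)/(2πk) = 0.7503/(2π·0.0390) = 3.062 m·K/W
  R'_vermiculite board = ln(0.347/0.252)/(2πk) = 0.3199/(2π·0.0705) = 0.7222 m·K/W
ΣR = 7.844×10^-4 + 3.062 + 0.7222 = 3.785 m·K/W
Q' = ΔT/ΣR = (281 °C − 25 °C)/3.785 = 67.6 W/m

Q' = 67.6 W/m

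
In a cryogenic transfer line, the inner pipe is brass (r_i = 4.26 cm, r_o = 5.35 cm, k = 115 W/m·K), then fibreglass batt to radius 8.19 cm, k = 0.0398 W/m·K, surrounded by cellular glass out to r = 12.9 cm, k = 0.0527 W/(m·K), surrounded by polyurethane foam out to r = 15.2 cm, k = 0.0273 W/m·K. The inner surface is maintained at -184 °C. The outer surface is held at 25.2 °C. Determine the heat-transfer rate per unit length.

Resistance network (inner→outer):
  R'_brass = ln(0.0535/0.0426)/(2πk) = 0.2278/(2π·115) = 3.153×10^-4 m·K/W
  R'_fibreglass batt = ln(0.0819/0.0535)/(2πk) = 0.4258/(2π·0.0398) = 1.703 m·K/W
  R'_cellular glass = ln(0.129/0.0819)/(2πk) = 0.4543/(2π·0.0527) = 1.372 m·K/W
  R'_polyurethane foam = ln(0.152/0.129)/(2πk) = 0.1641/(2π·0.0273) = 0.9565 m·K/W
ΣR = 3.153×10^-4 + 1.703 + 1.372 + 0.9565 = 4.032 m·K/W
Q' = ΔT/ΣR = (-184 °C − 25.2 °C)/4.032 = -51.9 W/m
(Negative Q' ⇒ heat flows inward; heat gain = 51.9 W/m.)

Q' = 51.9 W/m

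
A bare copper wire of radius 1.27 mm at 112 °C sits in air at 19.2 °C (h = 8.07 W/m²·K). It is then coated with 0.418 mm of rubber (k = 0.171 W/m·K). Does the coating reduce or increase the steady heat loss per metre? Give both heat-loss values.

Critical radius for a cylinder: r_cr = k/h = 0.0212 m = 2.12 cm.
Outer radius after coating: r₂ = 0.00127 + 4.18×10^-4 = 0.001688 m.
Since r₁ < r_cr and r₂ ≤ r_cr, the coating moves toward the maximum at r_cr — heat loss rises.
Bare: R = 1/(2πr₁h) = 15.53 m·K/W; Q = 92.8/15.53 = 5.98 W/m.
Coated: R = R_cond + R_conv = 11.95 m·K/W; Q = 92.8/11.95 = 7.77 W/m.

increases: 5.98 → 7.77 W/m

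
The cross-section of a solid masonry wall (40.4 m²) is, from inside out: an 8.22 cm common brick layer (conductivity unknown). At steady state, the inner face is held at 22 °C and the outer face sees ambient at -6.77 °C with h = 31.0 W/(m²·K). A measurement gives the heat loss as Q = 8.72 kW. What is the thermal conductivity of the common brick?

ΣR = ΔT/Q = |22 − -6.77|/8720 = 0.003299 K/W
Known resistances:
  R_conv,out = 1/(hA) = 1/(31.0·40.4) = 7.985×10^-4 K/W
R_common brick = ΣR − ΣR_known = 0.003299 − 7.985×10^-4 = 0.002501 K/W
L/(kA) = 0.002501 ⇒ k = 0.0822/(0.002501·40.4) = 0.814 W/m·K

k = 0.814 W/m·K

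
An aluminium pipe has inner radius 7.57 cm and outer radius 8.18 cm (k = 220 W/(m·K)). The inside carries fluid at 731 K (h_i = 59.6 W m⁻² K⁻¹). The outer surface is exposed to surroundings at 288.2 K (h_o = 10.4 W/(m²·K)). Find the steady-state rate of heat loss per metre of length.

Q' = 1990 W/m

Resistance network (inner→outer):
  R'_conv,in = 1/(2πr h) = 1/(2π·0.0757·59.6) = 0.03528 m·K/W
  R'_aluminium = ln(0.0818/0.0757)/(2πk) = 0.07750/(2π·220) = 5.607×10^-5 m·K/W
  R'_conv,out = 1/(2πr h) = 1/(2π·0.0818·10.4) = 0.1871 m·K/W
ΣR = 0.03528 + 5.607×10^-5 + 0.1871 = 0.2224 m·K/W
Q' = ΔT/ΣR = (731 K − 288.2 K)/0.2224 = 1990 W/m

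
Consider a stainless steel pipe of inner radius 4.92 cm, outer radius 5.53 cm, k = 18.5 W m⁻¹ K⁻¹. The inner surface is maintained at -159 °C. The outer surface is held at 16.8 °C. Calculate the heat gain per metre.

Q' = 1.75×10^5 W/m

Q' = 2πk·ΔT/ln(r₂/r₁) = 2π × 18.5 × 175.8 / ln(0.0553/0.0492) = 1.75×10^5 W/m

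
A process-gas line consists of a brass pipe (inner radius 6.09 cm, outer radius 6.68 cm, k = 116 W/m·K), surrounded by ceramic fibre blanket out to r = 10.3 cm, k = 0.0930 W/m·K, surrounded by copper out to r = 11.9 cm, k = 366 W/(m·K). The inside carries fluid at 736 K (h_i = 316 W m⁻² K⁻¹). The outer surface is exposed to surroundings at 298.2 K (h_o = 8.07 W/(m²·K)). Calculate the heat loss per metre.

Series thermal resistances, inner to outer:
  R'_conv,in = 1/(2πr h) = 1/(2π·0.0609·316) = 0.008270 m·K/W
  R'_brass = ln(0.0668/0.0609)/(2πk) = 0.09247/(2π·116) = 1.269×10^-4 m·K/W
  R'_ceramic fibre blanket = ln(0.103/0.0668)/(2πk) = 0.4330/(2π·0.0930) = 0.7411 m·K/W
  R'_copper = ln(0.119/0.103)/(2πk) = 0.1444/(2π·366) = 6.279×10^-5 m·K/W
  R'_conv,out = 1/(2πr h) = 1/(2π·0.119·8.07) = 0.1657 m·K/W
ΣR = 0.008270 + 1.269×10^-4 + 0.7411 + 6.279×10^-5 + 0.1657 = 0.9153 m·K/W
Q' = ΔT/ΣR = (736 K − 298.2 K)/0.9153 = 478 W/m

Q' = 478 W/m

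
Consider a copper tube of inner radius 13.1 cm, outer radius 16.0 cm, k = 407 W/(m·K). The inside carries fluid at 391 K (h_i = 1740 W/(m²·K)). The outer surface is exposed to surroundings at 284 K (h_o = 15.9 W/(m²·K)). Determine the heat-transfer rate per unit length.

Q' = 1690 W/m

Resistance network (inner→outer):
  R'_conv,in = 1/(2πr h) = 1/(2π·0.131·1740) = 6.982×10^-4 m·K/W
  R'_copper = ln(0.160/0.131)/(2πk) = 0.2000/(2π·407) = 7.820×10^-5 m·K/W
  R'_conv,out = 1/(2πr h) = 1/(2π·0.160·15.9) = 0.06256 m·K/W
ΣR = 6.982×10^-4 + 7.820×10^-5 + 0.06256 = 0.06334 m·K/W
Q' = ΔT/ΣR = (391 K − 284 K)/0.06334 = 1690 W/m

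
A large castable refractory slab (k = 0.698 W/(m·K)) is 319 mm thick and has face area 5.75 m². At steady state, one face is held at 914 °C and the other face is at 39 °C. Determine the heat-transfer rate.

Q = 11.0 kW

Q = kA·ΔT/L = 0.698 × 5.75 × |914 °C − 39 °C| / 0.319 = 11000 W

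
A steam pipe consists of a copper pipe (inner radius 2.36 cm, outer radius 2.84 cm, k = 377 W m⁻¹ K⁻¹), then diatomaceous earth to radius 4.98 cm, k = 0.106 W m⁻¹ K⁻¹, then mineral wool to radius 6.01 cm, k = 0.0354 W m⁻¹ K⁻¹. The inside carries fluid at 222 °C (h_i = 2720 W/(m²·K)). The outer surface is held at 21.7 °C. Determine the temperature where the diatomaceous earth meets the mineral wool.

Series thermal resistances, inner to outer:
  R'_conv,in = 1/(2πr h) = 1/(2π·0.0236·2720) = 0.002479 m·K/W
  R'_copper = ln(0.0284/0.0236)/(2πk) = 0.1851/(2π·377) = 7.816×10^-5 m·K/W
  R'_diatomaceous earth = ln(0.0498/0.0284)/(2πk) = 0.5616/(2π·0.106) = 0.8433 m·K/W
  R'_mineral wool = ln(0.0601/0.0498)/(2πk) = 0.1880/(2π·0.0354) = 0.8452 m·K/W
ΣR = 0.002479 + 7.816×10^-5 + 0.8433 + 0.8452 = 1.691 m·K/W
Q' = ΔT/ΣR = (222 °C − 21.7 °C)/1.691 = 118.5 W/m
From the inner boundary to the diatomaceous earth/mineral wool interface, ΣR_partial = 0.8459 m·K/W.
T_interface = T_in − Q'·ΣR_partial = 222 °C − (118.5)(0.8459) = 122 °C

T = 122 °C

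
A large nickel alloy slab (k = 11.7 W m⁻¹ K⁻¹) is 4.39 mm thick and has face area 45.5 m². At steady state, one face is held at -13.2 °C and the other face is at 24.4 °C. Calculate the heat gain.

Q = 4560 kW

Q = kA·ΔT/L = 11.7 × 45.5 × |-13.2 °C − 24.4 °C| / 0.00439 = 4.56×10^6 W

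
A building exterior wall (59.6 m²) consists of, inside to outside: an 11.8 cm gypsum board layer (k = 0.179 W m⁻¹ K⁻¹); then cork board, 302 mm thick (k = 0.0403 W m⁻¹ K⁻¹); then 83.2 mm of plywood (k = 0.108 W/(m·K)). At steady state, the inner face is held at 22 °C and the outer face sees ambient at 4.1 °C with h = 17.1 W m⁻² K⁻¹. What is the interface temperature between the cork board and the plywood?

Resistance network (inner→outer):
  R_gypsum board = L/(kA) = 0.118/(0.179·59.6) = 0.01106 K/W
  R_cork board = L/(kA) = 0.302/(0.0403·59.6) = 0.1257 K/W
  R_plywood = L/(kA) = 0.0832/(0.108·59.6) = 0.01293 K/W
  R_conv,out = 1/(hA) = 1/(17.1·59.6) = 9.812×10^-4 K/W
ΣR = 0.01106 + 0.1257 + 0.01293 + 9.812×10^-4 = 0.1507 K/W
Q = ΔT/ΣR = (22 °C − 4.1 °C)/0.1507 = 118.8 W
From the inner boundary to the cork board/plywood interface, ΣR_partial = 0.1368 K/W.
T_interface = T_in − Q·ΣR_partial = 22 °C − (118.8)(0.1368) = 5.75 °C

T = 5.75 °C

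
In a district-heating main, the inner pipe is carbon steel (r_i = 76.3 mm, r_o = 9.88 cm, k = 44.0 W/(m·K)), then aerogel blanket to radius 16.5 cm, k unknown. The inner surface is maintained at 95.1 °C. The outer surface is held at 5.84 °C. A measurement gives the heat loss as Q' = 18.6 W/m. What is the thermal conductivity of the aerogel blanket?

k = 0.0170 W/m·K

ΣR = ΔT/Q' = |95.1 − 5.84|/18.6 = 4.799 m·K/W
Known resistances:
  R'_carbon steel = ln(0.0988/0.0763)/(2πk) = 0.2584/(2π·44.0) = 9.348×10^-4 m·K/W
R_aerogel blanket = ΣR − ΣR_known = 4.799 − 9.348×10^-4 = 4.798 m·K/W
ln(r₂/r₁)/(2πk) = 4.798 ⇒ k = 0.5128/(2π·4.798) = 0.0170 W/m·K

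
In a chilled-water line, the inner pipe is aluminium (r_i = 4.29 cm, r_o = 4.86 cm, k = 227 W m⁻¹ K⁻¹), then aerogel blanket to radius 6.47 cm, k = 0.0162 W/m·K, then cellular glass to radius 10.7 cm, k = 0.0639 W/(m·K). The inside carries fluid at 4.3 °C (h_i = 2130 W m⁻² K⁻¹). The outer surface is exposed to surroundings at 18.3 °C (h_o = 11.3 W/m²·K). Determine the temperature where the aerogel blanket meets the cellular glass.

Resistance network (inner→outer):
  R'_conv,in = 1/(2πr h) = 1/(2π·0.0429·2130) = 0.001742 m·K/W
  R'_aluminium = ln(0.0486/0.0429)/(2πk) = 0.1248/(2π·227) = 8.747×10^-5 m·K/W
  R'_aerogel blanket = ln(0.0647/0.0486)/(2πk) = 0.2861/(2π·0.0162) = 2.811 m·K/W
  R'_cellular glass = ln(0.107/0.0647)/(2πk) = 0.5031/(2π·0.0639) = 1.253 m·K/W
  R'_conv,out = 1/(2πr h) = 1/(2π·0.107·11.3) = 0.1316 m·K/W
ΣR = 0.001742 + 8.747×10^-5 + 2.811 + 1.253 + 0.1316 = 4.197 m·K/W
Q' = ΔT/ΣR = (4.3 °C − 18.3 °C)/4.197 = -3.336 W/m
From the inner boundary to the aerogel blanket/cellular glass interface, ΣR_partial = 2.813 m·K/W.
T_interface = T_in − Q'·ΣR_partial = 4.3 °C − (-3.336)(2.813) = 13.7 °C

T = 13.7 °C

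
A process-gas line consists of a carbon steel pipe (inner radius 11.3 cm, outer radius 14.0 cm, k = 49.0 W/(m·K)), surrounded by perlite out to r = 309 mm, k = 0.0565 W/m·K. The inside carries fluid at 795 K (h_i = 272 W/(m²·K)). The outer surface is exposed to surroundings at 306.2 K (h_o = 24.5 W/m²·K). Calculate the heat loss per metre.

Q' = 217 W/m

Resistance network (inner→outer):
  R'_conv,in = 1/(2πr h) = 1/(2π·0.113·272) = 0.005178 m·K/W
  R'_carbon steel = ln(0.140/0.113)/(2πk) = 0.2143/(2π·49.0) = 6.959×10^-4 m·K/W
  R'_perlite = ln(0.309/0.140)/(2πk) = 0.7917/(2π·0.0565) = 2.230 m·K/W
  R'_conv,out = 1/(2πr h) = 1/(2π·0.309·24.5) = 0.02102 m·K/W
ΣR = 0.005178 + 6.959×10^-4 + 2.230 + 0.02102 = 2.257 m·K/W
Q' = ΔT/ΣR = (795 K − 306.2 K)/2.257 = 217 W/m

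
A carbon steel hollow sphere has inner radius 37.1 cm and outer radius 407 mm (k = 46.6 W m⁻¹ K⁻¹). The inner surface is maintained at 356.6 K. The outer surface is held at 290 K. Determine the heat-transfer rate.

Q = 1.64×10^5 W

Q = 4πk·ΔT/(1/r₁ − 1/r₂) = 4π × 46.6 × 66.6 / (1/0.371 − 1/0.407) = 1.64×10^5 W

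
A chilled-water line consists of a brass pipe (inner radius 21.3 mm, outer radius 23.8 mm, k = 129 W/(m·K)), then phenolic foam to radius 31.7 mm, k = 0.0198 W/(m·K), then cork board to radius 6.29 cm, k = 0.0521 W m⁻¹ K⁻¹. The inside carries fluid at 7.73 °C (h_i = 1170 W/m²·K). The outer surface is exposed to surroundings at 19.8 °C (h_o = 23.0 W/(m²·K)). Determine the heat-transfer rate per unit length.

Q' = 2.67 W/m

Resistance network (inner→outer):
  R'_conv,in = 1/(2πr h) = 1/(2π·0.0213·1170) = 0.006386 m·K/W
  R'_brass = ln(0.0238/0.0213)/(2πk) = 0.1110/(2π·129) = 1.369×10^-4 m·K/W
  R'_phenolic foam = ln(0.0317/0.0238)/(2πk) = 0.2866/(2π·0.0198) = 2.304 m·K/W
  R'_cork board = ln(0.0629/0.0317)/(2πk) = 0.6852/(2π·0.0521) = 2.093 m·K/W
  R'_conv,out = 1/(2πr h) = 1/(2π·0.0629·23.0) = 0.1100 m·K/W
ΣR = 0.006386 + 1.369×10^-4 + 2.304 + 2.093 + 0.1100 = 4.514 m·K/W
Q' = ΔT/ΣR = (7.73 °C − 19.8 °C)/4.514 = -2.67 W/m
(Negative Q' ⇒ heat flows inward; heat gain = 2.67 W/m.)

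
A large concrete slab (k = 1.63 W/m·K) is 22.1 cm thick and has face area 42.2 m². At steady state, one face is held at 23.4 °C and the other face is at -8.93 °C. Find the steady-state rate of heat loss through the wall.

Q = 10.1 kW

Q = kA·ΔT/L = 1.63 × 42.2 × |23.4 °C − -8.93 °C| / 0.221 = 10100 W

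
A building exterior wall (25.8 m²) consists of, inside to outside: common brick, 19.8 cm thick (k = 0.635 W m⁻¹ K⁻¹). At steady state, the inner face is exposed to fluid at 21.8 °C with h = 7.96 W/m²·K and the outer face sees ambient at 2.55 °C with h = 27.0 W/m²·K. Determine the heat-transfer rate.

Series thermal resistances, inner to outer:
  R_conv,in = 1/(hA) = 1/(7.96·25.8) = 0.004869 K/W
  R_common brick = L/(kA) = 0.198/(0.635·25.8) = 0.01209 K/W
  R_conv,out = 1/(hA) = 1/(27.0·25.8) = 0.001436 K/W
ΣR = 0.004869 + 0.01209 + 0.001436 = 0.01840 K/W
Q = ΔT/ΣR = (21.8 °C − 2.55 °C)/0.01840 = 1050 W

Q = 1050 W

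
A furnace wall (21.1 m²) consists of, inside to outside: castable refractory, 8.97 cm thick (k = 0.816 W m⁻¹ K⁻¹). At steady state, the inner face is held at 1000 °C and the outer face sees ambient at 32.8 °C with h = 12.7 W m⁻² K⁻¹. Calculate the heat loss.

Q = 1.08×10^5 W

Series thermal resistances, inner to outer:
  R_castable refractory = L/(kA) = 0.0897/(0.816·21.1) = 0.005210 K/W
  R_conv,out = 1/(hA) = 1/(12.7·21.1) = 0.003732 K/W
ΣR = 0.005210 + 0.003732 = 0.008942 K/W
Q = ΔT/ΣR = (1000 °C − 32.8 °C)/0.008942 = 1.08×10^5 W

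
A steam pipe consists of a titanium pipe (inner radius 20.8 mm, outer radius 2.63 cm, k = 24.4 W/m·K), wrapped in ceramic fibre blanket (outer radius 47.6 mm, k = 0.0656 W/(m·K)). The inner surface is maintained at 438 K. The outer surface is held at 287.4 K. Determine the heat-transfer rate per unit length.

Q' = 105 W/m

Treat each layer as a resistance in series:
  R'_titanium = ln(0.0263/0.0208)/(2πk) = 0.2346/(2π·24.4) = 0.001530 m·K/W
  R'_ceramic fibre blanket = ln(0.0476/0.0263)/(2πk) = 0.5933/(2π·0.0656) = 1.439 m·K/W
ΣR = 0.001530 + 1.439 = 1.441 m·K/W
Q' = ΔT/ΣR = (438 K − 287.4 K)/1.441 = 105 W/m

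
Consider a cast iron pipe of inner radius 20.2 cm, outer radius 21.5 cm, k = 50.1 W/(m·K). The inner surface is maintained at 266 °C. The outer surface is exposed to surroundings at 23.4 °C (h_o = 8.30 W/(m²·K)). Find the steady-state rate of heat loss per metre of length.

Q' = 2.71 kW/m

Resistance network (inner→outer):
  R'_cast iron = ln(0.215/0.202)/(2πk) = 0.06237/(2π·50.1) = 1.981×10^-4 m·K/W
  R'_conv,out = 1/(2πr h) = 1/(2π·0.215·8.30) = 0.08919 m·K/W
ΣR = 1.981×10^-4 + 0.08919 = 0.08939 m·K/W
Q' = ΔT/ΣR = (266 °C − 23.4 °C)/0.08939 = 2710 W/m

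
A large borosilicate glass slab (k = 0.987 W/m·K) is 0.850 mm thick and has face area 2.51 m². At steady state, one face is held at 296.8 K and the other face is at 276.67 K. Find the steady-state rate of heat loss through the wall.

Q = 58.7 kW

Q = kA·ΔT/L = 0.987 × 2.51 × |296.8 K − 276.67 K| / 8.50×10^-4 = 58700 W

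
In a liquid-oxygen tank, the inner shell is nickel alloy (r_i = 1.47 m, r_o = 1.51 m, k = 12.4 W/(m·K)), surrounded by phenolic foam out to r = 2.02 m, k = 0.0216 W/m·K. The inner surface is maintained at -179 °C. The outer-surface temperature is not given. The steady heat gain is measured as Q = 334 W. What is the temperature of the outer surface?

T_out = 26.8 °C

Series resistances:
  R_nickel alloy = (1/1.47 − 1/1.51)/(4πk) = 0.01802/(4π·12.4) = 1.156×10^-4 K/W
  R_phenolic foam = (1/1.51 − 1/2.02)/(4πk) = 0.1672/(4π·0.0216) = 0.6160 K/W
ΣR = 0.6161 K/W
ΔT = Q·ΣR = 334 × 0.6161 = 205.8 K
Heat flows inward, so T_out = T_in + ΔT = -179 + 205.8 = 26.8 °C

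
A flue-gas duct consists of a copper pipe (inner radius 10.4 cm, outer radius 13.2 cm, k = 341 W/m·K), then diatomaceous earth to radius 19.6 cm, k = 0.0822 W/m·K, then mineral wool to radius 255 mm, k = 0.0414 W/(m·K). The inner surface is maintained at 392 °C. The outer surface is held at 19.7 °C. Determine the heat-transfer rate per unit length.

Series thermal resistances, inner to outer:
  R'_copper = ln(0.132/0.104)/(2πk) = 0.2384/(2π·341) = 1.113×10^-4 m·K/W
  R'_diatomaceous earth = ln(0.196/0.132)/(2πk) = 0.3953/(2π·0.0822) = 0.7654 m·K/W
  R'_mineral wool = ln(0.255/0.196)/(2πk) = 0.2631/(2π·0.0414) = 1.012 m·K/W
ΣR = 1.113×10^-4 + 0.7654 + 1.012 = 1.778 m·K/W
Q' = ΔT/ΣR = (392 °C − 19.7 °C)/1.778 = 209 W/m

Q' = 209 W/m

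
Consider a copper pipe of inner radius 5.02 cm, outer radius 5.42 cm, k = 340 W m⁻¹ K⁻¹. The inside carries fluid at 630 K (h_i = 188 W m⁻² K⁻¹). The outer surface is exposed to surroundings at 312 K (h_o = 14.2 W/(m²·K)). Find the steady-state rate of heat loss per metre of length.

Resistance network (inner→outer):
  R'_conv,in = 1/(2πr h) = 1/(2π·0.0502·188) = 0.01686 m·K/W
  R'_copper = ln(0.0542/0.0502)/(2πk) = 0.07667/(2π·340) = 3.589×10^-5 m·K/W
  R'_conv,out = 1/(2πr h) = 1/(2π·0.0542·14.2) = 0.2068 m·K/W
ΣR = 0.01686 + 3.589×10^-5 + 0.2068 = 0.2237 m·K/W
Q' = ΔT/ΣR = (630 K − 312 K)/0.2237 = 1420 W/m

Q' = 1420 W/m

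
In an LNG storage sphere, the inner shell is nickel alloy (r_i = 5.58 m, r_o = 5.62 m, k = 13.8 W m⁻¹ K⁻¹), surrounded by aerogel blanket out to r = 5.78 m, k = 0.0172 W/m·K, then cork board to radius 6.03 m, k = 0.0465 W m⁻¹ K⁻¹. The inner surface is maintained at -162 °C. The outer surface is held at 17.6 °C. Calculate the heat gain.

Q = 5.12 kW

Series thermal resistances, inner to outer:
  R_nickel alloy = (1/5.58 − 1/5.62)/(4πk) = 0.001276/(4π·13.8) = 7.355×10^-6 K/W
  R_aerogel blanket = (1/5.62 − 1/5.78)/(4πk) = 0.004926/(4π·0.0172) = 0.02279 K/W
  R_cork board = (1/5.78 − 1/6.03)/(4πk) = 0.007173/(4π·0.0465) = 0.01228 K/W
ΣR = 7.355×10^-6 + 0.02279 + 0.01228 = 0.03508 K/W
Q = ΔT/ΣR = (-162 °C − 17.6 °C)/0.03508 = -5120 W
(Negative Q ⇒ heat flows inward; heat gain = 5120 W.)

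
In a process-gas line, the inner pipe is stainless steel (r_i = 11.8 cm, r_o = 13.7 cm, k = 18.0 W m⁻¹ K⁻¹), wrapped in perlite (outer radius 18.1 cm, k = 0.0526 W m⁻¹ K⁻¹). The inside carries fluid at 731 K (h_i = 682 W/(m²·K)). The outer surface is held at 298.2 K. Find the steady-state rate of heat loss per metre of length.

Resistance network (inner→outer):
  R'_conv,in = 1/(2πr h) = 1/(2π·0.118·682) = 0.001978 m·K/W
  R'_stainless steel = ln(0.137/0.118)/(2πk) = 0.1493/(2π·18.0) = 0.001320 m·K/W
  R'_perlite = ln(0.181/0.137)/(2πk) = 0.2785/(2π·0.0526) = 0.8427 m·K/W
ΣR = 0.001978 + 0.001320 + 0.8427 = 0.8460 m·K/W
Q' = ΔT/ΣR = (731 K − 298.2 K)/0.8460 = 512 W/m

Q' = 512 W/m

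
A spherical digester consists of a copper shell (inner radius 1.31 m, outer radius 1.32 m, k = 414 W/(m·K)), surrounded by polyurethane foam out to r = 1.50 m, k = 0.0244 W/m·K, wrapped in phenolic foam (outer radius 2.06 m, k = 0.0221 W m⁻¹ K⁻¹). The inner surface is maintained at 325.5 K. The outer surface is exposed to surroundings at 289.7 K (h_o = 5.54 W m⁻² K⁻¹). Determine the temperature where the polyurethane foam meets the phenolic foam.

Series thermal resistances, inner to outer:
  R_copper = (1/1.31 − 1/1.32)/(4πk) = 0.005783/(4π·414) = 1.112×10^-6 K/W
  R_polyurethane foam = (1/1.32 − 1/1.50)/(4πk) = 0.09091/(4π·0.0244) = 0.2965 K/W
  R_phenolic foam = (1/1.50 − 1/2.06)/(4πk) = 0.1812/(4π·0.0221) = 0.6526 K/W
  R_conv,out = 1/(4πr²h) = 1/(4π·2.06²·5.54) = 0.003385 K/W
ΣR = 1.112×10^-6 + 0.2965 + 0.6526 + 0.003385 = 0.9525 K/W
Q = ΔT/ΣR = (325.5 K − 289.7 K)/0.9525 = 37.59 W
From the inner boundary to the polyurethane foam/phenolic foam interface, ΣR_partial = 0.2965 K/W.
T_interface = T_in − Q·ΣR_partial = 325.5 K − (37.59)(0.2965) = 314.4 K

T = 314.4 K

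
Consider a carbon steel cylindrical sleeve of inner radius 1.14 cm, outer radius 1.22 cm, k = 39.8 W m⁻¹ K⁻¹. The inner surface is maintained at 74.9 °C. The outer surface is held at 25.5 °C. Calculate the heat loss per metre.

Q' = 182 kW/m

Q' = 2πk·ΔT/ln(r₂/r₁) = 2π × 39.8 × 49.4 / ln(0.0122/0.0114) = 1.82×10^5 W/m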